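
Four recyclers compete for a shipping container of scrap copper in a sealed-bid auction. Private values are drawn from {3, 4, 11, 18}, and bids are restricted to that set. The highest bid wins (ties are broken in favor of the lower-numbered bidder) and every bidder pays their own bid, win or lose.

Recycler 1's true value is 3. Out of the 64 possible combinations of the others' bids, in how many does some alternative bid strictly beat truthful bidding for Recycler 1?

7

Others bid (3, 3, 4): truth gives -3; bid 4 gives -1 > -3. Violating.
Others bid (3, 4, 3): truth gives -3; bid 4 gives -1 > -3. Violating.
Others bid (3, 4, 4): truth gives -3; bid 4 gives -1 > -3. Violating.
Others bid (4, 3, 3): truth gives -3; bid 4 gives -1 > -3. Violating.
Others bid (3, 3, 3): truth gives 0; no alternative beats it.
Others bid (3, 3, 11): truth gives -3; no alternative beats it.
(Checking all 64 profiles: 7 have a profitable deviation, 57 do not.)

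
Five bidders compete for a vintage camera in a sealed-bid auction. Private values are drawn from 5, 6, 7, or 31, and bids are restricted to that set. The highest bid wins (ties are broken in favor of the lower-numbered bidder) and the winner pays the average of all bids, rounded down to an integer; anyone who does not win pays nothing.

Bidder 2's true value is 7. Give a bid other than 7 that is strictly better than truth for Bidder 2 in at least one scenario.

Suppose Bidder 1 bids 5, Bidder 3 bids 6, Bidder 4 bids 6 and Bidder 5 bids 6.
Bid 7: wins, pays 6, utility 7 - 6 = 1.
Bid 6: wins, pays 5, utility 7 - 5 = 2.
So bidding 6 beats truth here (2 > 1).

6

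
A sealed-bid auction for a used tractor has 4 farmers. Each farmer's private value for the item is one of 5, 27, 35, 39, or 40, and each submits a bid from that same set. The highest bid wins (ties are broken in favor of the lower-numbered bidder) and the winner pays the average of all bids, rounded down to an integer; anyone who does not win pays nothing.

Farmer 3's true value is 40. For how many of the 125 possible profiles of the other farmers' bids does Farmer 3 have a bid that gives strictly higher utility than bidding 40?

12

Others bid (5, 5, 5): truth gives 27; bid 27 gives 30 > 27. Violating.
Others bid (5, 5, 27): truth gives 21; bid 27 gives 24 > 21. Violating.
Others bid (5, 5, 35): truth gives 19; bid 35 gives 20 > 19. Violating.
Others bid (5, 27, 5): truth gives 21; bid 35 gives 22 > 21. Violating.
Others bid (5, 5, 39): truth gives 18; no alternative beats it.
Others bid (5, 5, 40): truth gives 18; no alternative beats it.
(Checking all 125 profiles: 12 have a profitable deviation, 113 do not.)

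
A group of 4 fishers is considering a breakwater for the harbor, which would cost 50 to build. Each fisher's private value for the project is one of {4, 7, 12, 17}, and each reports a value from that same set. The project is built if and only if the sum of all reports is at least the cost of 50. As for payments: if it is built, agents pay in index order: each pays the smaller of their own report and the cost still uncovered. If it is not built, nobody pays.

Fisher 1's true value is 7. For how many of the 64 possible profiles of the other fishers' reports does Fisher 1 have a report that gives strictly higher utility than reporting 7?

4

Others report (12, 17, 17): truth gives 0; report 4 gives 3 > 0. Violating.
Others report (17, 12, 17): truth gives 0; report 4 gives 3 > 0. Violating.
Others report (17, 17, 12): truth gives 0; report 4 gives 3 > 0. Violating.
Others report (17, 17, 17): truth gives 0; report 4 gives 3 > 0. Violating.
Others report (4, 4, 4): truth gives 0; no alternative beats it.
Others report (4, 4, 7): truth gives 0; no alternative beats it.
(Checking all 64 profiles: 4 have a profitable deviation, 60 do not.)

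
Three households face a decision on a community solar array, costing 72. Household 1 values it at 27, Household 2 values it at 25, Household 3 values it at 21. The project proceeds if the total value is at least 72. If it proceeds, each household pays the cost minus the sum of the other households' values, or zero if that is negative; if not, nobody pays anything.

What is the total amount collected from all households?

70

Total value 73 ≥ cost 72, so it is built.
Household 1: others sum to 46; max(0, 72 - 46) = 26.
Household 2: others sum to 48; max(0, 72 - 48) = 24.
Household 3: others sum to 52; max(0, 72 - 52) = 20.
Total collected = 26 + 24 + 20 = 70.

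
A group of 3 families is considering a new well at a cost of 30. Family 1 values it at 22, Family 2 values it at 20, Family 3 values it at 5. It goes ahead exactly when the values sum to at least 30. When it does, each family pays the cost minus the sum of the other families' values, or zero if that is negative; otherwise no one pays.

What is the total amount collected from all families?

Total value 47 ≥ cost 30, so it is built.
Family 1: others sum to 25; max(0, 30 - 25) = 5.
Family 2: others sum to 27; max(0, 30 - 27) = 3.
Family 3: others sum to 42; max(0, 30 - 42) = 0.
Total collected = 5 + 3 + 0 = 8.

8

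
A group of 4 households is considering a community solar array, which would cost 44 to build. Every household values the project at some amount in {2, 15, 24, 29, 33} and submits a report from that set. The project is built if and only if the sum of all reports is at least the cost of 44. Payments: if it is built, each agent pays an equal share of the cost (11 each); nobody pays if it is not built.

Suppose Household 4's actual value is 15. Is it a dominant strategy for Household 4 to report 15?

Consider the case where Household 1 reports 2, Household 2 reports 2 and Household 3 reports 15.
Truthful report 15: project not built, utility 0.
Report 29 instead: project built, pays 11, utility 15 - 11 = 4.
Since 4 > 0, reporting 29 is strictly better here, so truthful reporting is not dominant.

No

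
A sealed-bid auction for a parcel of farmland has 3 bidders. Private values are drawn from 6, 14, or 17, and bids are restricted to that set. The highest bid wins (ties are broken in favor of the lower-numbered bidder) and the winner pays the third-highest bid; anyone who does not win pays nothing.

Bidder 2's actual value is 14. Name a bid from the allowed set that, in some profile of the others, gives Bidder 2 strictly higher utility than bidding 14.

17

Suppose Bidder 1 bids 6 and Bidder 3 bids 17.
Bid 14: loses, pays 0, utility 0.
Bid 17: wins, pays 6, utility 14 - 6 = 8.
So bidding 17 beats truth here (8 > 0).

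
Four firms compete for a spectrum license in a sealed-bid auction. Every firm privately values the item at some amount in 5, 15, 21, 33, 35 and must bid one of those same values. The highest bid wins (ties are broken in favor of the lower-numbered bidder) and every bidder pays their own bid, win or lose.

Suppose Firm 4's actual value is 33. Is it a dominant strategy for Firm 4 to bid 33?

No

Consider the case where Firm 1 bids 5, Firm 2 bids 5 and Firm 3 bids 5.
Truthful bid 33: wins, pays 33, utility 33 - 33 = 0.
Bid 15 instead: wins, pays 15, utility 33 - 15 = 18.
Since 18 > 0, bidding 15 is strictly better here, so truthful bidding is not dominant.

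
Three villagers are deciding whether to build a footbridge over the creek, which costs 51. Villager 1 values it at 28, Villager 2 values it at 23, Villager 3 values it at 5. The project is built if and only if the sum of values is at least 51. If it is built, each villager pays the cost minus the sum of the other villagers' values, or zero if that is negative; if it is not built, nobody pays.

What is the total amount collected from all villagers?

41

Total value 56 ≥ cost 51, so it is built.
Villager 1: others sum to 28; max(0, 51 - 28) = 23.
Villager 2: others sum to 33; max(0, 51 - 33) = 18.
Villager 3: others sum to 51; max(0, 51 - 51) = 0.
Total collected = 23 + 18 + 0 = 41.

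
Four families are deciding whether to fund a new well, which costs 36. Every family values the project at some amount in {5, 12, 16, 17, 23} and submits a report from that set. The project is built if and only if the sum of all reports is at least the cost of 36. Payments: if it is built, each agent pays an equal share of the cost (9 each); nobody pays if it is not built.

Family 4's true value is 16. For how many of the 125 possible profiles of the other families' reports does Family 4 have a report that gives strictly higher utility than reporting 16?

Others report (5, 5, 5): truth gives 0; report 23 gives 7 > 0. Violating.
Others report (5, 5, 12): truth gives 7; no alternative beats it.
Others report (5, 5, 16): truth gives 7; no alternative beats it.
(Checking all 125 profiles: 1 has a profitable deviation, 124 do not.)

1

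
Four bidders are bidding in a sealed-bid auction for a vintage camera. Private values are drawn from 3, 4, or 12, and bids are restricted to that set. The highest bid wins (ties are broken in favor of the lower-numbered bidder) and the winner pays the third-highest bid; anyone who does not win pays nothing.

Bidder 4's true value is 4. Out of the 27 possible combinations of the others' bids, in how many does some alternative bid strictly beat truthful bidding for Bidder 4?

Others bid (3, 3, 4): truth gives 0; bid 12 gives 1 > 0. Violating.
Others bid (3, 4, 3): truth gives 0; bid 12 gives 1 > 0. Violating.
Others bid (4, 3, 3): truth gives 0; bid 12 gives 1 > 0. Violating.
Others bid (3, 3, 3): truth gives 1; no alternative beats it.
Others bid (3, 3, 12): truth gives 0; no alternative beats it.
(Checking all 27 profiles: 3 have a profitable deviation, 24 do not.)

3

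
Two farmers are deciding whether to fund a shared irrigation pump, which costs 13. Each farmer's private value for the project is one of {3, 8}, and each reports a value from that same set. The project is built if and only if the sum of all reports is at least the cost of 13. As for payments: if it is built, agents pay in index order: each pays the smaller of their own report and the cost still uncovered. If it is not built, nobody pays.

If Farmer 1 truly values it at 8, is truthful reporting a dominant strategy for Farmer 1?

Check each profile of the others' reports and compare truth against every alternative report.
Others report (3): truth gives 0, best alternative gives 0.
Others report (8): truth gives 0, best alternative gives 0.
In every case the truthful report is at least as good as any alternative, so it is a dominant strategy.

Yes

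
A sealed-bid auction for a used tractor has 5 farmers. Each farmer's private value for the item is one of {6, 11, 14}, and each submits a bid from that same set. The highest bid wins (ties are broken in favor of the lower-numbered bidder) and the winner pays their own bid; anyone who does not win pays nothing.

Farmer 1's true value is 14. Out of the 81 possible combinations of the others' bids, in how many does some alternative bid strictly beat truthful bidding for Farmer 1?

16

Others bid (6, 6, 6, 6): truth gives 0; bid 6 gives 8 > 0. Violating.
Others bid (6, 6, 6, 11): truth gives 0; bid 11 gives 3 > 0. Violating.
Others bid (6, 6, 11, 6): truth gives 0; bid 11 gives 3 > 0. Violating.
Others bid (6, 6, 11, 11): truth gives 0; bid 11 gives 3 > 0. Violating.
Others bid (6, 6, 6, 14): truth gives 0; no alternative beats it.
Others bid (6, 6, 11, 14): truth gives 0; no alternative beats it.
(Checking all 81 profiles: 16 have a profitable deviation, 65 do not.)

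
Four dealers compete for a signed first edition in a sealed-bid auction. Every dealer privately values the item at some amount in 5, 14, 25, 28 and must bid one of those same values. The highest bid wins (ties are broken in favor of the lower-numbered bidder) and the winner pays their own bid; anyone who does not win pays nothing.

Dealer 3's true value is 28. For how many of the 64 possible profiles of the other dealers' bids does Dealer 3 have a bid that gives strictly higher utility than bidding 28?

Others bid (5, 5, 5): truth gives 0; bid 14 gives 14 > 0. Violating.
Others bid (5, 5, 14): truth gives 0; bid 14 gives 14 > 0. Violating.
Others bid (5, 5, 25): truth gives 0; bid 25 gives 3 > 0. Violating.
Others bid (5, 14, 5): truth gives 0; bid 25 gives 3 > 0. Violating.
Others bid (5, 5, 28): truth gives 0; no alternative beats it.
Others bid (5, 14, 28): truth gives 0; no alternative beats it.
(Checking all 64 profiles: 12 have a profitable deviation, 52 do not.)

12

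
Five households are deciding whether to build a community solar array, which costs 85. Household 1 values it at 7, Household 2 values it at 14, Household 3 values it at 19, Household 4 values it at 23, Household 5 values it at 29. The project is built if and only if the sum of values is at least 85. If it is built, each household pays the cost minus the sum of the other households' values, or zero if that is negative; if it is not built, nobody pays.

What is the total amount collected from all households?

57

Total value 92 ≥ cost 85, so it is built.
Household 1: others sum to 85; max(0, 85 - 85) = 0.
Household 2: others sum to 78; max(0, 85 - 78) = 7.
Household 3: others sum to 73; max(0, 85 - 73) = 12.
Household 4: others sum to 69; max(0, 85 - 69) = 16.
Household 5: others sum to 63; max(0, 85 - 63) = 22.
Total collected = 0 + 7 + 12 + 16 + 22 = 57.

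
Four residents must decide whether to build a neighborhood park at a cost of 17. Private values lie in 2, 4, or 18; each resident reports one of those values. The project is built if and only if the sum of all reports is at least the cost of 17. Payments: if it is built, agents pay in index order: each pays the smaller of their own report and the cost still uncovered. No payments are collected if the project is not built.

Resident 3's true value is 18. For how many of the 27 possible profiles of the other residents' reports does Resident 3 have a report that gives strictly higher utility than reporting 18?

Others report (2, 2, 18): truth gives 5; report 2 gives 16 > 5. Violating.
Others report (2, 4, 18): truth gives 7; report 2 gives 16 > 7. Violating.
Others report (4, 2, 18): truth gives 7; report 2 gives 16 > 7. Violating.
Others report (4, 4, 18): truth gives 9; report 2 gives 16 > 9. Violating.
Others report (2, 2, 2): truth gives 5; no alternative beats it.
Others report (2, 2, 4): truth gives 5; no alternative beats it.
(Checking all 27 profiles: 4 have a profitable deviation, 23 do not.)

4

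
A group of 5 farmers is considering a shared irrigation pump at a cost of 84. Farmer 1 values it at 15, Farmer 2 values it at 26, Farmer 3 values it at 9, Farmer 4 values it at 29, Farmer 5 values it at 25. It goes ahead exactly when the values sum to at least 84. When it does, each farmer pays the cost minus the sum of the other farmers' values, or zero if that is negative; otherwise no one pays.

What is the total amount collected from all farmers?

20

Total value 104 ≥ cost 84, so it is built.
Farmer 1: others sum to 89; max(0, 84 - 89) = 0.
Farmer 2: others sum to 78; max(0, 84 - 78) = 6.
Farmer 3: others sum to 95; max(0, 84 - 95) = 0.
Farmer 4: others sum to 75; max(0, 84 - 75) = 9.
Farmer 5: others sum to 79; max(0, 84 - 79) = 5.
Total collected = 0 + 6 + 0 + 9 + 5 = 20.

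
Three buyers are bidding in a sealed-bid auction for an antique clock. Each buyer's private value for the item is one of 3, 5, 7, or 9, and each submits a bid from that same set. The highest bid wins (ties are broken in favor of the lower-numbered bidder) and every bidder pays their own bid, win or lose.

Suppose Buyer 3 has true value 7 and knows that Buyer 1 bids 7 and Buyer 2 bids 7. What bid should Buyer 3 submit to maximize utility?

Bid 3: loses but pays 3, utility -3.
Bid 5: loses but pays 5, utility -5.
Bid 7: loses but pays 7, utility -7.
Bid 9: wins, pays 9, utility 7 - 9 = -2.
The best choice is 9 with utility -2.

9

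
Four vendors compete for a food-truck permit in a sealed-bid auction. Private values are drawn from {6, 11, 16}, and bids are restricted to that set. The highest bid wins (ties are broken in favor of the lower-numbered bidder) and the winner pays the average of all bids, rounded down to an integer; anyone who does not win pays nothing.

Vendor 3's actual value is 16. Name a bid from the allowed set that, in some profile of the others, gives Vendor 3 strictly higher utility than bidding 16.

11

Suppose Vendor 1 bids 6, Vendor 2 bids 6 and Vendor 4 bids 6.
Bid 16: wins, pays 8, utility 16 - 8 = 8.
Bid 11: wins, pays 7, utility 16 - 7 = 9.
So bidding 11 beats truth here (9 > 8).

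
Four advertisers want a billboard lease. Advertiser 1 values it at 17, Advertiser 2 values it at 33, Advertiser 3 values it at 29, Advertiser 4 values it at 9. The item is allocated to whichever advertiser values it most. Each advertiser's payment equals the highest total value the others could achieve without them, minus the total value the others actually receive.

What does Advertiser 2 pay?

29

Advertiser 2 has the highest value and receives the item.
Without Advertiser 2, the item would go to the next-highest value, 29, so the others could achieve 29.
With Advertiser 2 present and winning, the others receive nothing, so their total is 0.
Payment = 29 - 0 = 29.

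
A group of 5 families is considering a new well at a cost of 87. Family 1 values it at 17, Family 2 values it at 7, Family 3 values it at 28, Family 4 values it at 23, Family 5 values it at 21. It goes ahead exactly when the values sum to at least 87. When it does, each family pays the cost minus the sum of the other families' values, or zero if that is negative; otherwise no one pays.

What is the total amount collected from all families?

Total value 96 ≥ cost 87, so it is built.
Family 1: others sum to 79; max(0, 87 - 79) = 8.
Family 2: others sum to 89; max(0, 87 - 89) = 0.
Family 3: others sum to 68; max(0, 87 - 68) = 19.
Family 4: others sum to 73; max(0, 87 - 73) = 14.
Family 5: others sum to 75; max(0, 87 - 75) = 12.
Total collected = 8 + 0 + 19 + 14 + 12 = 53.

53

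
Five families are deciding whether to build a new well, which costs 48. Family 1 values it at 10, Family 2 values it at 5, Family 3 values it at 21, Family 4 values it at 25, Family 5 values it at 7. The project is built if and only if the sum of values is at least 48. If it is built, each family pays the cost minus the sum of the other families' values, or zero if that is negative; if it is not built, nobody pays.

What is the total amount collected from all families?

6

Total value 68 ≥ cost 48, so it is built.
Family 1: others sum to 58; max(0, 48 - 58) = 0.
Family 2: others sum to 63; max(0, 48 - 63) = 0.
Family 3: others sum to 47; max(0, 48 - 47) = 1.
Family 4: others sum to 43; max(0, 48 - 43) = 5.
Family 5: others sum to 61; max(0, 48 - 61) = 0.
Total collected = 0 + 0 + 1 + 5 + 0 = 6.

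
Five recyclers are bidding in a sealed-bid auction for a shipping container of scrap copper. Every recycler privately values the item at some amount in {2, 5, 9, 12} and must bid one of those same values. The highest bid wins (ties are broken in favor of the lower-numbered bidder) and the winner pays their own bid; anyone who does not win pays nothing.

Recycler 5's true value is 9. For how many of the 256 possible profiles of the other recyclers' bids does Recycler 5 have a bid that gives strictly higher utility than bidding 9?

Others bid (2, 2, 2, 2): truth gives 0; bid 5 gives 4 > 0. Violating.
Others bid (2, 2, 2, 5): truth gives 0; no alternative beats it.
Others bid (2, 2, 2, 9): truth gives 0; no alternative beats it.
(Checking all 256 profiles: 1 has a profitable deviation, 255 do not.)

1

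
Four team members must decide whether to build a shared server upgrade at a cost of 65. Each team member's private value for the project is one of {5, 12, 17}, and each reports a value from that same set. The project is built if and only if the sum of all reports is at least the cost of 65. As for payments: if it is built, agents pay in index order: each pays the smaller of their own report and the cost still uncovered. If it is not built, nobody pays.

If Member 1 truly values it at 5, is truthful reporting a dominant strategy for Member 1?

Check each profile of the others' reports and compare truth against every alternative report.
Others report (5, 5, 5): truth gives 0, best alternative gives 0.
Others report (5, 5, 12): truth gives 0, best alternative gives 0.
Others report (5, 5, 17): truth gives 0, best alternative gives 0.
Others report (5, 12, 5): truth gives 0, best alternative gives 0.
Others report (5, 12, 12): truth gives 0, best alternative gives 0.
Others report (5, 12, 17): truth gives 0, best alternative gives 0.
(Remaining 21 profiles checked similarly; truth is weakly best in each.)
In every case the truthful report is at least as good as any alternative, so it is a dominant strategy.

Yes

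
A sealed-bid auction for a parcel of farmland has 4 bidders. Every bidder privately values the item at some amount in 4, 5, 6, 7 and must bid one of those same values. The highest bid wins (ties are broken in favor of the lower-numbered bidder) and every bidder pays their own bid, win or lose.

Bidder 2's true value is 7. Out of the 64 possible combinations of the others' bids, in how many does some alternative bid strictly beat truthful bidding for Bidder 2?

34

Others bid (4, 4, 4): truth gives 0; bid 5 gives 2 > 0. Violating.
Others bid (4, 4, 5): truth gives 0; bid 5 gives 2 > 0. Violating.
Others bid (4, 4, 6): truth gives 0; bid 6 gives 1 > 0. Violating.
Others bid (4, 5, 4): truth gives 0; bid 5 gives 2 > 0. Violating.
Others bid (4, 4, 7): truth gives 0; no alternative beats it.
Others bid (4, 5, 7): truth gives 0; no alternative beats it.
(Checking all 64 profiles: 34 have a profitable deviation, 30 do not.)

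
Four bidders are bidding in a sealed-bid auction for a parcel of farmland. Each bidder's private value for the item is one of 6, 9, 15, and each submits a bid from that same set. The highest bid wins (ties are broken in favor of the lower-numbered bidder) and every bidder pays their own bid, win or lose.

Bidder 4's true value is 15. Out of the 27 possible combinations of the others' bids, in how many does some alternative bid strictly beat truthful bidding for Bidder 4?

Others bid (6, 6, 6): truth gives 0; bid 9 gives 6 > 0. Violating.
Others bid (6, 6, 15): truth gives -15; bid 6 gives -6 > -15. Violating.
Others bid (6, 9, 15): truth gives -15; bid 6 gives -6 > -15. Violating.
Others bid (6, 15, 6): truth gives -15; bid 6 gives -6 > -15. Violating.
Others bid (6, 6, 9): truth gives 0; no alternative beats it.
Others bid (6, 9, 6): truth gives 0; no alternative beats it.
(Checking all 27 profiles: 20 have a profitable deviation, 7 do not.)

20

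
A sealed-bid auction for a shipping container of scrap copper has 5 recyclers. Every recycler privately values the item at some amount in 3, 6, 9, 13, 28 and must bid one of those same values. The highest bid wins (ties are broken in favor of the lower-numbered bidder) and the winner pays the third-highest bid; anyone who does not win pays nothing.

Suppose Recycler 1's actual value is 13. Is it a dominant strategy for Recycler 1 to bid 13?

Consider the case where Recycler 2 bids 3, Recycler 3 bids 3, Recycler 4 bids 3 and Recycler 5 bids 28.
Truthful bid 13: loses, pays 0, utility 0.
Bid 28 instead: wins, pays 3, utility 13 - 3 = 10.
Since 10 > 0, bidding 28 is strictly better here, so truthful bidding is not dominant.

No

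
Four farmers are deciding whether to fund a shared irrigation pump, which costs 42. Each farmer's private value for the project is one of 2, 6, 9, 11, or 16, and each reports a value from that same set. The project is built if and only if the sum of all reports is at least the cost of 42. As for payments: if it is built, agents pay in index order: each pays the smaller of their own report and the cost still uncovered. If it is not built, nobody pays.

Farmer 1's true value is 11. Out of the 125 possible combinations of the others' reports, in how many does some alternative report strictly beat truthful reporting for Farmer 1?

32

Others report (2, 16, 16): truth gives 0; report 9 gives 2 > 0. Violating.
Others report (6, 11, 16): truth gives 0; report 9 gives 2 > 0. Violating.
Others report (6, 16, 11): truth gives 0; report 9 gives 2 > 0. Violating.
Others report (6, 16, 16): truth gives 0; report 6 gives 5 > 0. Violating.
Others report (2, 2, 2): truth gives 0; no alternative beats it.
Others report (2, 2, 6): truth gives 0; no alternative beats it.
(Checking all 125 profiles: 32 have a profitable deviation, 93 do not.)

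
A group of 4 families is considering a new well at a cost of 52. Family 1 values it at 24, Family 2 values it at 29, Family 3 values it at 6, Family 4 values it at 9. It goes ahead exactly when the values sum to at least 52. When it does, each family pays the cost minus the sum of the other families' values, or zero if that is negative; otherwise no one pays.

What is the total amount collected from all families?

21

Total value 68 ≥ cost 52, so it is built.
Family 1: others sum to 44; max(0, 52 - 44) = 8.
Family 2: others sum to 39; max(0, 52 - 39) = 13.
Family 3: others sum to 62; max(0, 52 - 62) = 0.
Family 4: others sum to 59; max(0, 52 - 59) = 0.
Total collected = 8 + 13 + 0 + 0 = 21.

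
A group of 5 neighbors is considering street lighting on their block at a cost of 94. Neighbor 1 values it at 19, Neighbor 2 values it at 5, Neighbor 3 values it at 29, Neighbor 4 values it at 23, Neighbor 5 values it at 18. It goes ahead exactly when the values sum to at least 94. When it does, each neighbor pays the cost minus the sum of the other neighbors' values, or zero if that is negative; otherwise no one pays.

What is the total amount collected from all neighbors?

94

Total value 94 ≥ cost 94, so it is built.
Neighbor 1: others sum to 75; max(0, 94 - 75) = 19.
Neighbor 2: others sum to 89; max(0, 94 - 89) = 5.
Neighbor 3: others sum to 65; max(0, 94 - 65) = 29.
Neighbor 4: others sum to 71; max(0, 94 - 71) = 23.
Neighbor 5: others sum to 76; max(0, 94 - 76) = 18.
Total collected = 19 + 5 + 29 + 23 + 18 = 94.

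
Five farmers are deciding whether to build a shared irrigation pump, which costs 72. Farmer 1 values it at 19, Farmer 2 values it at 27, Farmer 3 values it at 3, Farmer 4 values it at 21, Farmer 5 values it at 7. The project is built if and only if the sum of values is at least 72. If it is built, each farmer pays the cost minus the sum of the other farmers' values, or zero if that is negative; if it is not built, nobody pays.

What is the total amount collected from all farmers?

Total value 77 ≥ cost 72, so it is built.
Farmer 1: others sum to 58; max(0, 72 - 58) = 14.
Farmer 2: others sum to 50; max(0, 72 - 50) = 22.
Farmer 3: others sum to 74; max(0, 72 - 74) = 0.
Farmer 4: others sum to 56; max(0, 72 - 56) = 16.
Farmer 5: others sum to 70; max(0, 72 - 70) = 2.
Total collected = 14 + 22 + 0 + 16 + 2 = 54.

54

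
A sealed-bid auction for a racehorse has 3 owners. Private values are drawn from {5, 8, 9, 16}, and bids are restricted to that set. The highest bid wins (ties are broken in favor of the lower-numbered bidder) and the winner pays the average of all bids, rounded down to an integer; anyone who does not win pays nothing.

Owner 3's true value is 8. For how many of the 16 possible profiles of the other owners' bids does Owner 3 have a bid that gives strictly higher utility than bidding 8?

Others bid (5, 8): truth gives 0; bid 9 gives 1 > 0. Violating.
Others bid (8, 5): truth gives 0; bid 9 gives 1 > 0. Violating.
Others bid (5, 5): truth gives 2; no alternative beats it.
Others bid (5, 9): truth gives 0; no alternative beats it.
(Checking all 16 profiles: 2 have a profitable deviation, 14 do not.)

2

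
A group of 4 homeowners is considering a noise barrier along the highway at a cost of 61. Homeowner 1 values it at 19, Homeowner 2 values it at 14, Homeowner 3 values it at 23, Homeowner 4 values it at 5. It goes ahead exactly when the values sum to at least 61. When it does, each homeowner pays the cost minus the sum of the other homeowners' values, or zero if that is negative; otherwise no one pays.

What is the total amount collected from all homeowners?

Total value 61 ≥ cost 61, so it is built.
Homeowner 1: others sum to 42; max(0, 61 - 42) = 19.
Homeowner 2: others sum to 47; max(0, 61 - 47) = 14.
Homeowner 3: others sum to 38; max(0, 61 - 38) = 23.
Homeowner 4: others sum to 56; max(0, 61 - 56) = 5.
Total collected = 19 + 14 + 23 + 5 = 61.

61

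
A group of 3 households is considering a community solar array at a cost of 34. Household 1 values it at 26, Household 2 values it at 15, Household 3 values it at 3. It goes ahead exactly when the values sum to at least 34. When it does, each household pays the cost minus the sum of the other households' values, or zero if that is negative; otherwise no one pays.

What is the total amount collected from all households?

Total value 44 ≥ cost 34, so it is built.
Household 1: others sum to 18; max(0, 34 - 18) = 16.
Household 2: others sum to 29; max(0, 34 - 29) = 5.
Household 3: others sum to 41; max(0, 34 - 41) = 0.
Total collected = 16 + 5 + 0 = 21.

21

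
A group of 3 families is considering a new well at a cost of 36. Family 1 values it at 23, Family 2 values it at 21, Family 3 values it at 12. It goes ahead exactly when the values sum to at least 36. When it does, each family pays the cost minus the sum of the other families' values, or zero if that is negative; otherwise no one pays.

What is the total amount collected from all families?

Total value 56 ≥ cost 36, so it is built.
Family 1: others sum to 33; max(0, 36 - 33) = 3.
Family 2: others sum to 35; max(0, 36 - 35) = 1.
Family 3: others sum to 44; max(0, 36 - 44) = 0.
Total collected = 3 + 1 + 0 = 4.

4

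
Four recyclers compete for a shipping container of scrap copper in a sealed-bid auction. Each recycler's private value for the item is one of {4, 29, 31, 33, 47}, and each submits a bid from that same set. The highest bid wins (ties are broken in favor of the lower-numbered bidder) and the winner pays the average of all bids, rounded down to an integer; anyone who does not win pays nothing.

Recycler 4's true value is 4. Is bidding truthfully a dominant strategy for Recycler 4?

Check each profile of the others' bids and compare truth against every alternative bid.
Others bid (4, 4, 4): truth gives 0, best alternative gives -6.
Others bid (4, 4, 29): truth gives 0, best alternative gives 0.
Others bid (4, 4, 31): truth gives 0, best alternative gives 0.
Others bid (4, 4, 33): truth gives 0, best alternative gives 0.
Others bid (4, 4, 47): truth gives 0, best alternative gives 0.
Others bid (4, 29, 4): truth gives 0, best alternative gives 0.
(Remaining 119 profiles checked similarly; truth is weakly best in each.)
In every case the truthful bid is at least as good as any alternative, so it is a dominant strategy.

Yes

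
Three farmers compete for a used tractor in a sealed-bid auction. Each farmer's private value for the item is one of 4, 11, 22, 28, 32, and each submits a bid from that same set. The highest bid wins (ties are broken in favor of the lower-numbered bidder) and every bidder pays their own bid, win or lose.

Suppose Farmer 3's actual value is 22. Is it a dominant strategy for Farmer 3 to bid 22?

No

Consider the case where Farmer 1 bids 4 and Farmer 2 bids 4.
Truthful bid 22: wins, pays 22, utility 22 - 22 = 0.
Bid 11 instead: wins, pays 11, utility 22 - 11 = 11.
Since 11 > 0, bidding 11 is strictly better here, so truthful bidding is not dominant.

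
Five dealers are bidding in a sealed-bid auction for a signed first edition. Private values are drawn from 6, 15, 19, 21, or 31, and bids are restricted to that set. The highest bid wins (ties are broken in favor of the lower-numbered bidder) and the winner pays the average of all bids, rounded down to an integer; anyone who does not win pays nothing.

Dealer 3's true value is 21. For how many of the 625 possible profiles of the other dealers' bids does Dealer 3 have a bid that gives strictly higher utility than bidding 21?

Others bid (6, 6, 6, 6): truth gives 12; bid 15 gives 14 > 12. Violating.
Others bid (6, 6, 6, 15): truth gives 11; bid 15 gives 12 > 11. Violating.
Others bid (6, 6, 6, 31): truth gives 0; bid 31 gives 5 > 0. Violating.
Others bid (6, 6, 15, 6): truth gives 11; bid 15 gives 12 > 11. Violating.
Others bid (6, 6, 6, 19): truth gives 10; no alternative beats it.
Others bid (6, 6, 6, 21): truth gives 9; no alternative beats it.
(Checking all 625 profiles: 146 have a profitable deviation, 479 do not.)

146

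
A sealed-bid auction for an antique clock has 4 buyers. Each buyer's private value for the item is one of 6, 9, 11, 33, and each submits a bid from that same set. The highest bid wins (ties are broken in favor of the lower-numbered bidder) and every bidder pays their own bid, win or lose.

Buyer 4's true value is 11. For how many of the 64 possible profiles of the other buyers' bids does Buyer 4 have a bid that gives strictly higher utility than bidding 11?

57

Others bid (6, 6, 6): truth gives 0; bid 9 gives 2 > 0. Violating.
Others bid (6, 6, 11): truth gives -11; bid 6 gives -6 > -11. Violating.
Others bid (6, 6, 33): truth gives -11; bid 6 gives -6 > -11. Violating.
Others bid (6, 9, 11): truth gives -11; bid 6 gives -6 > -11. Violating.
Others bid (6, 6, 9): truth gives 0; no alternative beats it.
Others bid (6, 9, 6): truth gives 0; no alternative beats it.
(Checking all 64 profiles: 57 have a profitable deviation, 7 do not.)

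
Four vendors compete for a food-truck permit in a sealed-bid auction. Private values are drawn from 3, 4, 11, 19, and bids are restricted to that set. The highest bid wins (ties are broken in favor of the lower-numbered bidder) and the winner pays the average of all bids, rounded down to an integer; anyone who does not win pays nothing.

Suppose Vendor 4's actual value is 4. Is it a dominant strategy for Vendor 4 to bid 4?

Yes

Check each profile of the others' bids and compare truth against every alternative bid.
Others bid (3, 3, 3): truth gives 1, best alternative gives 0.
Others bid (3, 3, 4): truth gives 0, best alternative gives 0.
Others bid (3, 3, 11): truth gives 0, best alternative gives 0.
Others bid (3, 3, 19): truth gives 0, best alternative gives 0.
Others bid (3, 4, 3): truth gives 0, best alternative gives 0.
Others bid (3, 4, 4): truth gives 0, best alternative gives 0.
(Remaining 58 profiles checked similarly; truth is weakly best in each.)
In every case the truthful bid is at least as good as any alternative, so it is a dominant strategy.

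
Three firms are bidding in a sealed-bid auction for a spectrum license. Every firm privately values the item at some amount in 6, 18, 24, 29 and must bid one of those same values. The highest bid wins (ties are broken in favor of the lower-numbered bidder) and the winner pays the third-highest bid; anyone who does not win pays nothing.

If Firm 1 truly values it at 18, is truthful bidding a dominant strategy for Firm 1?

No

Consider the case where Firm 2 bids 6 and Firm 3 bids 24.
Truthful bid 18: loses, pays 0, utility 0.
Bid 24 instead: wins, pays 6, utility 18 - 6 = 12.
Since 12 > 0, bidding 24 is strictly better here, so truthful bidding is not dominant.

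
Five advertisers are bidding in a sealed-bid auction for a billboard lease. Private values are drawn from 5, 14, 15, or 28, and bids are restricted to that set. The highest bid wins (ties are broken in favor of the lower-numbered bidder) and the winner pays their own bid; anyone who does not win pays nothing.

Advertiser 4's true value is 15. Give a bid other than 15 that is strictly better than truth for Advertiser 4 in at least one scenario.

14

Suppose Advertiser 1 bids 5, Advertiser 2 bids 5, Advertiser 3 bids 5 and Advertiser 5 bids 5.
Bid 15: wins, pays 15, utility 15 - 15 = 0.
Bid 14: wins, pays 14, utility 15 - 14 = 1.
So bidding 14 beats truth here (1 > 0).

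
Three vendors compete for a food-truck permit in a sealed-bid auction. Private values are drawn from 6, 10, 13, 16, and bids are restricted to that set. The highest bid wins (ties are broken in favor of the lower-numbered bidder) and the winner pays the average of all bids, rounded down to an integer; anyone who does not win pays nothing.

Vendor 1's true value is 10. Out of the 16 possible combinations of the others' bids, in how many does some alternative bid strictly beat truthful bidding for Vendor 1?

1

Others bid (6, 6): truth gives 3; bid 6 gives 4 > 3. Violating.
Others bid (6, 10): truth gives 2; no alternative beats it.
Others bid (6, 13): truth gives 0; no alternative beats it.
(Checking all 16 profiles: 1 has a profitable deviation, 15 do not.)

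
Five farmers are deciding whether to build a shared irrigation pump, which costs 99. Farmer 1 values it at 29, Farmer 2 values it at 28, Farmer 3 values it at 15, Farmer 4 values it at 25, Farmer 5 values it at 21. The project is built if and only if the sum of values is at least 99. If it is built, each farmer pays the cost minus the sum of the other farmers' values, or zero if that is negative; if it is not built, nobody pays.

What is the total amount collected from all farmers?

Total value 118 ≥ cost 99, so it is built.
Farmer 1: others sum to 89; max(0, 99 - 89) = 10.
Farmer 2: others sum to 90; max(0, 99 - 90) = 9.
Farmer 3: others sum to 103; max(0, 99 - 103) = 0.
Farmer 4: others sum to 93; max(0, 99 - 93) = 6.
Farmer 5: others sum to 97; max(0, 99 - 97) = 2.
Total collected = 10 + 9 + 0 + 6 + 2 = 27.

27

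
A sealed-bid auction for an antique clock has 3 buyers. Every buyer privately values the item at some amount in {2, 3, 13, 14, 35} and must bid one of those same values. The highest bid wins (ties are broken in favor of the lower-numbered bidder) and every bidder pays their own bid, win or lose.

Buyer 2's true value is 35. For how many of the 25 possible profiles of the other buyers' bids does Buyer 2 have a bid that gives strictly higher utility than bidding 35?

Others bid (2, 2): truth gives 0; bid 3 gives 32 > 0. Violating.
Others bid (2, 3): truth gives 0; bid 3 gives 32 > 0. Violating.
Others bid (2, 13): truth gives 0; bid 13 gives 22 > 0. Violating.
Others bid (2, 14): truth gives 0; bid 14 gives 21 > 0. Violating.
Others bid (2, 35): truth gives 0; no alternative beats it.
Others bid (3, 35): truth gives 0; no alternative beats it.
(Checking all 25 profiles: 17 have a profitable deviation, 8 do not.)

17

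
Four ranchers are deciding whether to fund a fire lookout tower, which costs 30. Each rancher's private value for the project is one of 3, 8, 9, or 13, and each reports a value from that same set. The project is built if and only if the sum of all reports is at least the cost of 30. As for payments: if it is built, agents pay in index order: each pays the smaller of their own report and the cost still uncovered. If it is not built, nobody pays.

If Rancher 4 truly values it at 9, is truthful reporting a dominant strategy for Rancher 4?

Yes

Check each profile of the others' reports and compare truth against every alternative report.
Others report (8, 9, 13): truth gives 9, best alternative gives 9.
Others report (8, 13, 9): truth gives 9, best alternative gives 9.
Others report (8, 13, 13): truth gives 9, best alternative gives 9.
Others report (9, 8, 13): truth gives 9, best alternative gives 9.
Others report (9, 9, 13): truth gives 9, best alternative gives 9.
Others report (9, 13, 8): truth gives 9, best alternative gives 9.
(Remaining 58 profiles checked similarly; truth is weakly best in each.)
In every case the truthful report is at least as good as any alternative, so it is a dominant strategy.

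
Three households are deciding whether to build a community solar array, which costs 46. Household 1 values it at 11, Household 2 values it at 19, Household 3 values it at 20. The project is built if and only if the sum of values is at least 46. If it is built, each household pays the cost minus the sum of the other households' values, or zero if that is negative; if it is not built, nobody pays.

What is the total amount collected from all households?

Total value 50 ≥ cost 46, so it is built.
Household 1: others sum to 39; max(0, 46 - 39) = 7.
Household 2: others sum to 31; max(0, 46 - 31) = 15.
Household 3: others sum to 30; max(0, 46 - 30) = 16.
Total collected = 7 + 15 + 16 = 38.

38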